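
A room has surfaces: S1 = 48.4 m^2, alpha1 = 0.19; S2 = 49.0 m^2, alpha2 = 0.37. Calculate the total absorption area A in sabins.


Given surfaces:
  Surface 1: 48.4 * 0.19 = 9.196
  Surface 2: 49.0 * 0.37 = 18.13
Formula: A = sum(Si * alpha_i)
A = 9.196 + 18.13
A = 27.33

27.33 sabins


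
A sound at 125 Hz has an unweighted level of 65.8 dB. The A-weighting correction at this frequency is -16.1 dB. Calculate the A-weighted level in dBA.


Given values:
  SPL = 65.8 dB
  A-weighting at 125 Hz = -16.1 dB
Formula: L_A = SPL + A_weight
L_A = 65.8 + (-16.1)
L_A = 49.7

49.7 dBA


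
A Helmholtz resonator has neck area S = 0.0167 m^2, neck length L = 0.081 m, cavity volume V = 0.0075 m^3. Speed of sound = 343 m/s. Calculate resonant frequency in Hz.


Given values:
  S = 0.0167 m^2, L = 0.081 m, V = 0.0075 m^3, c = 343 m/s
Formula: f = (c / (2*pi)) * sqrt(S / (V * L))
Compute V * L = 0.0075 * 0.081 = 0.0006075
Compute S / (V * L) = 0.0167 / 0.0006075 = 27.4897
Compute sqrt(27.4897) = 5.243062
Compute c / (2*pi) = 343 / 6.283185 = 54.590148
f = 54.590148 * 5.243062 = 286.22

286.22 Hz


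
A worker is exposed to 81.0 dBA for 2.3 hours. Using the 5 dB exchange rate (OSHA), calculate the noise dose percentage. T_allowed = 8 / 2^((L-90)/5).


Given values:
  L = 81.0 dBA, T = 2.3 hours
Formula: T_allowed = 8 / 2^((L - 90) / 5)
Compute exponent: (81.0 - 90) / 5 = -1.8
Compute 2^(-1.8) = 0.287175
T_allowed = 8 / 0.287175 = 27.857578 hours
Dose = (T / T_allowed) * 100
Dose = (2.3 / 27.857578) * 100 = 8.26

8.26 %


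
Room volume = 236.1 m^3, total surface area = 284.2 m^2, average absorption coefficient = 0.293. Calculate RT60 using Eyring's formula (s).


Given values:
  V = 236.1 m^3, S = 284.2 m^2, alpha = 0.293
Formula: RT60 = 0.161 * V / (-S * ln(1 - alpha))
Compute ln(1 - 0.293) = ln(0.707) = -0.346725
Denominator: -284.2 * -0.346725 = 98.5392
Numerator: 0.161 * 236.1 = 38.0121
RT60 = 38.0121 / 98.5392 = 0.386

0.386 s


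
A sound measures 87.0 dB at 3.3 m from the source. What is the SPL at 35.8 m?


Given values:
  SPL1 = 87.0 dB, r1 = 3.3 m, r2 = 35.8 m
Formula: SPL2 = SPL1 - 20 * log10(r2 / r1)
Compute ratio: r2 / r1 = 35.8 / 3.3 = 10.8485
Compute log10: log10(10.8485) = 1.03537
Compute drop: 20 * 1.03537 = 20.7074
SPL2 = 87.0 - 20.7074 = 66.29

66.29 dB


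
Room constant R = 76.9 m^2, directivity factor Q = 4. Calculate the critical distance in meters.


Given values:
  R = 76.9 m^2, Q = 4
Formula: d_c = 0.141 * sqrt(Q * R)
Compute Q * R = 4 * 76.9 = 307.6
Compute sqrt(307.6) = 17.5385
d_c = 0.141 * 17.5385 = 2.473

2.473 m


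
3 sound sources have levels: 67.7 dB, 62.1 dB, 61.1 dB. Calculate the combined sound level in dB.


Formula: L_total = 10 * log10( sum(10^(Li/10)) )
  Source 1: 10^(67.7/10) = 5888436.5536
  Source 2: 10^(62.1/10) = 1621810.0974
  Source 3: 10^(61.1/10) = 1288249.5517
Sum of linear values = 8798496.2027
L_total = 10 * log10(8798496.2027) = 69.44

69.44 dB


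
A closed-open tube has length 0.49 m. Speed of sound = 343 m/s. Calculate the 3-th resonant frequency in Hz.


Given values:
  Tube type: closed-open, L = 0.49 m, c = 343 m/s, n = 3
Formula: f_n = (2n - 1) * c / (4 * L)
Compute 2n - 1 = 2*3 - 1 = 5
Compute 4 * L = 4 * 0.49 = 1.96
f = 5 * 343 / 1.96
f = 875.0

875.0 Hz


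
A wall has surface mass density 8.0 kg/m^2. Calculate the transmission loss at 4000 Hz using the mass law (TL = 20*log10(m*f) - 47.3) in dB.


Given values:
  m = 8.0 kg/m^2, f = 4000 Hz
Formula: TL = 20 * log10(m * f) - 47.3
Compute m * f = 8.0 * 4000 = 32000.0
Compute log10(32000.0) = 4.50515
Compute 20 * 4.50515 = 90.103
TL = 90.103 - 47.3 = 42.8

42.8 dB


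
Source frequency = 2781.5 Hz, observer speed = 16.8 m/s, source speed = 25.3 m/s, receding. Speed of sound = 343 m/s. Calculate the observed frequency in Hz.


Given values:
  f_s = 2781.5 Hz, v_o = 16.8 m/s, v_s = 25.3 m/s
  Direction: receding
Formula: f_o = f_s * (c - v_o) / (c + v_s)
Numerator: c - v_o = 343 - 16.8 = 326.2
Denominator: c + v_s = 343 + 25.3 = 368.3
f_o = 2781.5 * 326.2 / 368.3 = 2463.55

2463.55 Hz


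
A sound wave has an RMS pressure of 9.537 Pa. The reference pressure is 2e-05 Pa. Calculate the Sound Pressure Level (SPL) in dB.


Given values:
  p = 9.537 Pa
  p_ref = 2e-05 Pa
Formula: SPL = 20 * log10(p / p_ref)
Compute ratio: p / p_ref = 9.537 / 2e-05 = 476850
Compute log10: log10(476850) = 5.678382
Multiply: SPL = 20 * 5.678382 = 113.57

113.57 dB


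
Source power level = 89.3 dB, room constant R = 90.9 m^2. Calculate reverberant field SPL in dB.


Given values:
  Lw = 89.3 dB, R = 90.9 m^2
Formula: SPL = Lw + 10 * log10(4 / R)
Compute 4 / R = 4 / 90.9 = 0.044004
Compute 10 * log10(0.044004) = -13.5651
SPL = 89.3 + (-13.5651) = 75.73

75.73 dB


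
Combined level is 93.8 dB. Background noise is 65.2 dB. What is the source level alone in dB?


Given values:
  L_total = 93.8 dB, L_bg = 65.2 dB
Formula: L_source = 10 * log10(10^(L_total/10) - 10^(L_bg/10))
Convert to linear:
  10^(93.8/10) = 2398832919.0195
  10^(65.2/10) = 3311311.2148
Difference: 2398832919.0195 - 3311311.2148 = 2395521607.8047
L_source = 10 * log10(2395521607.8047) = 93.79

93.79 dB


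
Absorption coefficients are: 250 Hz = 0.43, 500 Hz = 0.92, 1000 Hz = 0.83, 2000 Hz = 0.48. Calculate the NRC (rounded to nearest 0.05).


Given values:
  a_250 = 0.43, a_500 = 0.92
  a_1000 = 0.83, a_2000 = 0.48
Formula: NRC = (a250 + a500 + a1000 + a2000) / 4
Sum = 0.43 + 0.92 + 0.83 + 0.48 = 2.66
NRC = 2.66 / 4 = 0.665
Rounded to nearest 0.05: 0.65

0.65


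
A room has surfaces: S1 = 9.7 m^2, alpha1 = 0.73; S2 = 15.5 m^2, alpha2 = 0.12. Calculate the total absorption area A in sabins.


Given surfaces:
  Surface 1: 9.7 * 0.73 = 7.081
  Surface 2: 15.5 * 0.12 = 1.86
Formula: A = sum(Si * alpha_i)
A = 7.081 + 1.86
A = 8.94

8.94 sabins


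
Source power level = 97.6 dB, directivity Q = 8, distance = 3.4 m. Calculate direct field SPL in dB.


Given values:
  Lw = 97.6 dB, Q = 8, r = 3.4 m
Formula: SPL = Lw + 10 * log10(Q / (4 * pi * r^2))
Compute 4 * pi * r^2 = 4 * pi * 3.4^2 = 145.2672
Compute Q / denom = 8 / 145.2672 = 0.05507093
Compute 10 * log10(0.05507093) = -12.5908
SPL = 97.6 + (-12.5908) = 85.01

85.01 dB


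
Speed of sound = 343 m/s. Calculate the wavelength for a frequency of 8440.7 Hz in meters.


Given values:
  c = 343 m/s, f = 8440.7 Hz
Formula: lambda = c / f
lambda = 343 / 8440.7
lambda = 0.0406

0.0406 m


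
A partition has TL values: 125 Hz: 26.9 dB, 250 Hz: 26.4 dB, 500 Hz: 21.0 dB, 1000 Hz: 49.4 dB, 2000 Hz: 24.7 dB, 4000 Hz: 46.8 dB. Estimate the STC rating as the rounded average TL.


Given TL values at each frequency:
  125 Hz: 26.9 dB
  250 Hz: 26.4 dB
  500 Hz: 21.0 dB
  1000 Hz: 49.4 dB
  2000 Hz: 24.7 dB
  4000 Hz: 46.8 dB
Formula: STC ~ round(average of TL values)
Sum = 26.9 + 26.4 + 21.0 + 49.4 + 24.7 + 46.8 = 195.2
Average = 195.2 / 6 = 32.53
Rounded: 33

33


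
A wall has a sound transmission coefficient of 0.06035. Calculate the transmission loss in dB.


Given values:
  tau = 0.06035
Formula: TL = 10 * log10(1 / tau)
Compute 1 / tau = 1 / 0.06035 = 16.57
Compute log10(16.57) = 1.219323
TL = 10 * 1.219323 = 12.19

12.19 dB


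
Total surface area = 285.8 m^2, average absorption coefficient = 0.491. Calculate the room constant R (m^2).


Given values:
  S = 285.8 m^2, alpha = 0.491
Formula: R = S * alpha / (1 - alpha)
Numerator: 285.8 * 0.491 = 140.3278
Denominator: 1 - 0.491 = 0.509
R = 140.3278 / 0.509 = 275.69

275.69 m^2


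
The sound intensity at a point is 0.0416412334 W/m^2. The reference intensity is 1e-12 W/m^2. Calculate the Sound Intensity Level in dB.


Given values:
  I = 0.0416412334 W/m^2
  I_ref = 1e-12 W/m^2
Formula: SIL = 10 * log10(I / I_ref)
Compute ratio: I / I_ref = 41641233400
Compute log10: log10(41641233400) = 10.619524
Multiply: SIL = 10 * 10.619524 = 106.2

106.2 dB


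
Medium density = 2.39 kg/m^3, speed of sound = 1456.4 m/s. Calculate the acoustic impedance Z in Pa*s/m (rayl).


Given values:
  rho = 2.39 kg/m^3
  c = 1456.4 m/s
Formula: Z = rho * c
Z = 2.39 * 1456.4
Z = 3480.8

3480.8 rayl


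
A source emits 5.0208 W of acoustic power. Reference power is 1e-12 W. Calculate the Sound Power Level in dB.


Given values:
  W = 5.0208 W
  W_ref = 1e-12 W
Formula: SWL = 10 * log10(W / W_ref)
Compute ratio: W / W_ref = 5020800000000
Compute log10: log10(5020800000000) = 12.700773
Multiply: SWL = 10 * 12.700773 = 127.01

127.01 dB


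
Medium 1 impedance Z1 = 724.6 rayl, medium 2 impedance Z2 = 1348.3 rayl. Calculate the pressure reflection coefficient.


Given values:
  Z1 = 724.6 rayl, Z2 = 1348.3 rayl
Formula: R = (Z2 - Z1) / (Z2 + Z1)
Numerator: Z2 - Z1 = 1348.3 - 724.6 = 623.7
Denominator: Z2 + Z1 = 1348.3 + 724.6 = 2072.9
R = 623.7 / 2072.9 = 0.3009

0.3009


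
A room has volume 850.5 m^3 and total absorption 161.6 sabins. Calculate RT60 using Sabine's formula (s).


Given values:
  V = 850.5 m^3
  A = 161.6 sabins
Formula: RT60 = 0.161 * V / A
Numerator: 0.161 * 850.5 = 136.9305
RT60 = 136.9305 / 161.6 = 0.847

0.847 s


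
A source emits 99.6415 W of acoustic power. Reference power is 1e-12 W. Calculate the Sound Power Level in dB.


Given values:
  W = 99.6415 W
  W_ref = 1e-12 W
Formula: SWL = 10 * log10(W / W_ref)
Compute ratio: W / W_ref = 99641500000000
Compute log10: log10(99641500000000) = 13.99844
Multiply: SWL = 10 * 13.99844 = 139.98

139.98 dB


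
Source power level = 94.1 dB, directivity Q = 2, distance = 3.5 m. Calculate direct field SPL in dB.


Given values:
  Lw = 94.1 dB, Q = 2, r = 3.5 m
Formula: SPL = Lw + 10 * log10(Q / (4 * pi * r^2))
Compute 4 * pi * r^2 = 4 * pi * 3.5^2 = 153.938
Compute Q / denom = 2 / 153.938 = 0.01299224
Compute 10 * log10(0.01299224) = -18.8632
SPL = 94.1 + (-18.8632) = 75.24

75.24 dB


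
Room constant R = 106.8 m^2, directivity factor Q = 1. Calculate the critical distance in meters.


Given values:
  R = 106.8 m^2, Q = 1
Formula: d_c = 0.141 * sqrt(Q * R)
Compute Q * R = 1 * 106.8 = 106.8
Compute sqrt(106.8) = 10.3344
d_c = 0.141 * 10.3344 = 1.457

1.457 m


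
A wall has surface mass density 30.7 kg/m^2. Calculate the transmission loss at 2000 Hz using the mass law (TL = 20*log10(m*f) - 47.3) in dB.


Given values:
  m = 30.7 kg/m^2, f = 2000 Hz
Formula: TL = 20 * log10(m * f) - 47.3
Compute m * f = 30.7 * 2000 = 61400.0
Compute log10(61400.0) = 4.788168
Compute 20 * 4.788168 = 95.7634
TL = 95.7634 - 47.3 = 48.46

48.46 dB


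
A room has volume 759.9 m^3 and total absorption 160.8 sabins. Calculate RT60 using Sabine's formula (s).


Given values:
  V = 759.9 m^3
  A = 160.8 sabins
Formula: RT60 = 0.161 * V / A
Numerator: 0.161 * 759.9 = 122.3439
RT60 = 122.3439 / 160.8 = 0.761

0.761 s


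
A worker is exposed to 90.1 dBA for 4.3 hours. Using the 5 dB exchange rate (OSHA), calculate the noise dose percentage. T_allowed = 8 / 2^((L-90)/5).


Given values:
  L = 90.1 dBA, T = 4.3 hours
Formula: T_allowed = 8 / 2^((L - 90) / 5)
Compute exponent: (90.1 - 90) / 5 = 0.02
Compute 2^(0.02) = 1.013959
T_allowed = 8 / 1.013959 = 7.889865 hours
Dose = (T / T_allowed) * 100
Dose = (4.3 / 7.889865) * 100 = 54.5

54.5 %


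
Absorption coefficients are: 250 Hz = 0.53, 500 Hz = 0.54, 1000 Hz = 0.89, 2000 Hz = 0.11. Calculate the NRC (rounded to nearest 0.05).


Given values:
  a_250 = 0.53, a_500 = 0.54
  a_1000 = 0.89, a_2000 = 0.11
Formula: NRC = (a250 + a500 + a1000 + a2000) / 4
Sum = 0.53 + 0.54 + 0.89 + 0.11 = 2.07
NRC = 2.07 / 4 = 0.5175
Rounded to nearest 0.05: 0.5

0.5


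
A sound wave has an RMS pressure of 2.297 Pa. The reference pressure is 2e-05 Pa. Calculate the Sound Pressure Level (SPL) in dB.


Given values:
  p = 2.297 Pa
  p_ref = 2e-05 Pa
Formula: SPL = 20 * log10(p / p_ref)
Compute ratio: p / p_ref = 2.297 / 2e-05 = 114850
Compute log10: log10(114850) = 5.060131
Multiply: SPL = 20 * 5.060131 = 101.2

101.2 dB


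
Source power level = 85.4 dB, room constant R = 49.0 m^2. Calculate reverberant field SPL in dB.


Given values:
  Lw = 85.4 dB, R = 49.0 m^2
Formula: SPL = Lw + 10 * log10(4 / R)
Compute 4 / R = 4 / 49.0 = 0.081633
Compute 10 * log10(0.081633) = -10.8813
SPL = 85.4 + (-10.8813) = 74.52

74.52 dB


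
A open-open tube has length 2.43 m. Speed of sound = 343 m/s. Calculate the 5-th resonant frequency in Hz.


Given values:
  Tube type: open-open, L = 2.43 m, c = 343 m/s, n = 5
Formula: f_n = n * c / (2 * L)
Compute 2 * L = 2 * 2.43 = 4.86
f = 5 * 343 / 4.86
f = 352.88

352.88 Hz


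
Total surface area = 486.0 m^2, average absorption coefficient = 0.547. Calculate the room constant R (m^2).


Given values:
  S = 486.0 m^2, alpha = 0.547
Formula: R = S * alpha / (1 - alpha)
Numerator: 486.0 * 0.547 = 265.842
Denominator: 1 - 0.547 = 0.453
R = 265.842 / 0.453 = 586.85

586.85 m^2


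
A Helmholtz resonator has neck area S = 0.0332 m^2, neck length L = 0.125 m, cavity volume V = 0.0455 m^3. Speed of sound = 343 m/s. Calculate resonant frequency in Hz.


Given values:
  S = 0.0332 m^2, L = 0.125 m, V = 0.0455 m^3, c = 343 m/s
Formula: f = (c / (2*pi)) * sqrt(S / (V * L))
Compute V * L = 0.0455 * 0.125 = 0.0056875
Compute S / (V * L) = 0.0332 / 0.0056875 = 5.8374
Compute sqrt(5.8374) = 2.416071
Compute c / (2*pi) = 343 / 6.283185 = 54.590148
f = 54.590148 * 2.416071 = 131.89

131.89 Hz


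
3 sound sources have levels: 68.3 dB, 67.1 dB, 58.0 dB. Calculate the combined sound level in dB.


Formula: L_total = 10 * log10( sum(10^(Li/10)) )
  Source 1: 10^(68.3/10) = 6760829.7539
  Source 2: 10^(67.1/10) = 5128613.8399
  Source 3: 10^(58.0/10) = 630957.3445
Sum of linear values = 12520400.9383
L_total = 10 * log10(12520400.9383) = 70.98

70.98 dB


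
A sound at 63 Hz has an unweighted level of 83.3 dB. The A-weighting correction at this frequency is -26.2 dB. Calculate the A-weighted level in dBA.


Given values:
  SPL = 83.3 dB
  A-weighting at 63 Hz = -26.2 dB
Formula: L_A = SPL + A_weight
L_A = 83.3 + (-26.2)
L_A = 57.1

57.1 dBA


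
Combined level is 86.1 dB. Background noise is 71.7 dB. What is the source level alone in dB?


Given values:
  L_total = 86.1 dB, L_bg = 71.7 dB
Formula: L_source = 10 * log10(10^(L_total/10) - 10^(L_bg/10))
Convert to linear:
  10^(86.1/10) = 407380277.8041
  10^(71.7/10) = 14791083.8817
Difference: 407380277.8041 - 14791083.8817 = 392589193.9224
L_source = 10 * log10(392589193.9224) = 85.94

85.94 dB


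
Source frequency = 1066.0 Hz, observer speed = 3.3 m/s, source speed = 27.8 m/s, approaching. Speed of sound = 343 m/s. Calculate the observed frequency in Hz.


Given values:
  f_s = 1066.0 Hz, v_o = 3.3 m/s, v_s = 27.8 m/s
  Direction: approaching
Formula: f_o = f_s * (c + v_o) / (c - v_s)
Numerator: c + v_o = 343 + 3.3 = 346.3
Denominator: c - v_s = 343 - 27.8 = 315.2
f_o = 1066.0 * 346.3 / 315.2 = 1171.18

1171.18 Hz


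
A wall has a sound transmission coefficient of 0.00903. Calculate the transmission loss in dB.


Given values:
  tau = 0.00903
Formula: TL = 10 * log10(1 / tau)
Compute 1 / tau = 1 / 0.00903 = 110.742
Compute log10(110.742) = 2.044312
TL = 10 * 2.044312 = 20.44

20.44 dB


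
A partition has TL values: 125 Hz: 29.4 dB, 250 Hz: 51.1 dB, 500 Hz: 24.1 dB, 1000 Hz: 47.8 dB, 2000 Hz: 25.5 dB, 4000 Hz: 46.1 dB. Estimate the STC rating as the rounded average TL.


Given TL values at each frequency:
  125 Hz: 29.4 dB
  250 Hz: 51.1 dB
  500 Hz: 24.1 dB
  1000 Hz: 47.8 dB
  2000 Hz: 25.5 dB
  4000 Hz: 46.1 dB
Formula: STC ~ round(average of TL values)
Sum = 29.4 + 51.1 + 24.1 + 47.8 + 25.5 + 46.1 = 224.0
Average = 224.0 / 6 = 37.33
Rounded: 37

37


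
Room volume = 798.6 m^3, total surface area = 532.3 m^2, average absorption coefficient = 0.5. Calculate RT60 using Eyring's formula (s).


Given values:
  V = 798.6 m^3, S = 532.3 m^2, alpha = 0.5
Formula: RT60 = 0.161 * V / (-S * ln(1 - alpha))
Compute ln(1 - 0.5) = ln(0.5) = -0.693147
Denominator: -532.3 * -0.693147 = 368.9621
Numerator: 0.161 * 798.6 = 128.5746
RT60 = 128.5746 / 368.9621 = 0.348

0.348 s


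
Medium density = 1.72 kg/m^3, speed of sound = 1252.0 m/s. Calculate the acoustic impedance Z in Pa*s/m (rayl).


Given values:
  rho = 1.72 kg/m^3
  c = 1252.0 m/s
Formula: Z = rho * c
Z = 1.72 * 1252.0
Z = 2153.44

2153.44 rayl


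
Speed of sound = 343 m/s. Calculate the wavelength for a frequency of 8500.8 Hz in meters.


Given values:
  c = 343 m/s, f = 8500.8 Hz
Formula: lambda = c / f
lambda = 343 / 8500.8
lambda = 0.0403

0.0403 m


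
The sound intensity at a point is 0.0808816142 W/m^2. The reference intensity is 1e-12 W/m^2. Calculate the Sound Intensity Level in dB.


Given values:
  I = 0.0808816142 W/m^2
  I_ref = 1e-12 W/m^2
Formula: SIL = 10 * log10(I / I_ref)
Compute ratio: I / I_ref = 80881614200
Compute log10: log10(80881614200) = 10.90785
Multiply: SIL = 10 * 10.90785 = 109.08

109.08 dB


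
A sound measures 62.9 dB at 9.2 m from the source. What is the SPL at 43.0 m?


Given values:
  SPL1 = 62.9 dB, r1 = 9.2 m, r2 = 43.0 m
Formula: SPL2 = SPL1 - 20 * log10(r2 / r1)
Compute ratio: r2 / r1 = 43.0 / 9.2 = 4.6739
Compute log10: log10(4.6739) = 0.669679
Compute drop: 20 * 0.669679 = 13.3936
SPL2 = 62.9 - 13.3936 = 49.51

49.51 dB


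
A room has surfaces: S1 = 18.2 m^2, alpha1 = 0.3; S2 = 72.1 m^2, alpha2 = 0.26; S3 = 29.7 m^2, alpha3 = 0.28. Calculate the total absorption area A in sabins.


Given surfaces:
  Surface 1: 18.2 * 0.3 = 5.46
  Surface 2: 72.1 * 0.26 = 18.746
  Surface 3: 29.7 * 0.28 = 8.316
Formula: A = sum(Si * alpha_i)
A = 5.46 + 18.746 + 8.316
A = 32.52

32.52 sabins


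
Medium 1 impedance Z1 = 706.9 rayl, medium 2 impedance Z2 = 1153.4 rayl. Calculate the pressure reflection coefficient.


Given values:
  Z1 = 706.9 rayl, Z2 = 1153.4 rayl
Formula: R = (Z2 - Z1) / (Z2 + Z1)
Numerator: Z2 - Z1 = 1153.4 - 706.9 = 446.5
Denominator: Z2 + Z1 = 1153.4 + 706.9 = 1860.3
R = 446.5 / 1860.3 = 0.24

0.24


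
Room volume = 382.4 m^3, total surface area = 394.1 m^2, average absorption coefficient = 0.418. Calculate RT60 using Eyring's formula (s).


Given values:
  V = 382.4 m^3, S = 394.1 m^2, alpha = 0.418
Formula: RT60 = 0.161 * V / (-S * ln(1 - alpha))
Compute ln(1 - 0.418) = ln(0.582) = -0.541285
Denominator: -394.1 * -0.541285 = 213.3204
Numerator: 0.161 * 382.4 = 61.5664
RT60 = 61.5664 / 213.3204 = 0.289

0.289 s


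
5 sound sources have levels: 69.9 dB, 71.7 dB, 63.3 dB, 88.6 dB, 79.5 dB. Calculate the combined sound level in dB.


Formula: L_total = 10 * log10( sum(10^(Li/10)) )
  Source 1: 10^(69.9/10) = 9772372.2096
  Source 2: 10^(71.7/10) = 14791083.8817
  Source 3: 10^(63.3/10) = 2137962.0895
  Source 4: 10^(88.6/10) = 724435960.075
  Source 5: 10^(79.5/10) = 89125093.8134
Sum of linear values = 840262472.0692
L_total = 10 * log10(840262472.0692) = 89.24

89.24 dB


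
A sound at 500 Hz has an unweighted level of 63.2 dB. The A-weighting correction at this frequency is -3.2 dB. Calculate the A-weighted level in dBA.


Given values:
  SPL = 63.2 dB
  A-weighting at 500 Hz = -3.2 dB
Formula: L_A = SPL + A_weight
L_A = 63.2 + (-3.2)
L_A = 60.0

60.0 dBA


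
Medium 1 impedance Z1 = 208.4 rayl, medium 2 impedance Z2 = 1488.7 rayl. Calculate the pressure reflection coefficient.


Given values:
  Z1 = 208.4 rayl, Z2 = 1488.7 rayl
Formula: R = (Z2 - Z1) / (Z2 + Z1)
Numerator: Z2 - Z1 = 1488.7 - 208.4 = 1280.3
Denominator: Z2 + Z1 = 1488.7 + 208.4 = 1697.1
R = 1280.3 / 1697.1 = 0.7544

0.7544


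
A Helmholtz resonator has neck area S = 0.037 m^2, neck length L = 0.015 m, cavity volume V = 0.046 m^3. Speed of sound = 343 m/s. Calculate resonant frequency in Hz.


Given values:
  S = 0.037 m^2, L = 0.015 m, V = 0.046 m^3, c = 343 m/s
Formula: f = (c / (2*pi)) * sqrt(S / (V * L))
Compute V * L = 0.046 * 0.015 = 0.00069
Compute S / (V * L) = 0.037 / 0.00069 = 53.6232
Compute sqrt(53.6232) = 7.322786
Compute c / (2*pi) = 343 / 6.283185 = 54.590148
f = 54.590148 * 7.322786 = 399.75

399.75 Hz


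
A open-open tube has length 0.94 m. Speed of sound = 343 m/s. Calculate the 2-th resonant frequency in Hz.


Given values:
  Tube type: open-open, L = 0.94 m, c = 343 m/s, n = 2
Formula: f_n = n * c / (2 * L)
Compute 2 * L = 2 * 0.94 = 1.88
f = 2 * 343 / 1.88
f = 364.89

364.89 Hz


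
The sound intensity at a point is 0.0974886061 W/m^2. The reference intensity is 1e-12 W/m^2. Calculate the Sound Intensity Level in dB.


Given values:
  I = 0.0974886061 W/m^2
  I_ref = 1e-12 W/m^2
Formula: SIL = 10 * log10(I / I_ref)
Compute ratio: I / I_ref = 97488606100
Compute log10: log10(97488606100) = 10.988954
Multiply: SIL = 10 * 10.988954 = 109.89

109.89 dB


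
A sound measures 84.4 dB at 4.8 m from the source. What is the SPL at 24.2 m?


Given values:
  SPL1 = 84.4 dB, r1 = 4.8 m, r2 = 24.2 m
Formula: SPL2 = SPL1 - 20 * log10(r2 / r1)
Compute ratio: r2 / r1 = 24.2 / 4.8 = 5.0417
Compute log10: log10(5.0417) = 0.702577
Compute drop: 20 * 0.702577 = 14.0515
SPL2 = 84.4 - 14.0515 = 70.35

70.35 dB


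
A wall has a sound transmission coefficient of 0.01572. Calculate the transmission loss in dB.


Given values:
  tau = 0.01572
Formula: TL = 10 * log10(1 / tau)
Compute 1 / tau = 1 / 0.01572 = 63.6132
Compute log10(63.6132) = 1.803547
TL = 10 * 1.803547 = 18.04

18.04 dB


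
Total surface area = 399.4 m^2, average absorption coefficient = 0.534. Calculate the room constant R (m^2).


Given values:
  S = 399.4 m^2, alpha = 0.534
Formula: R = S * alpha / (1 - alpha)
Numerator: 399.4 * 0.534 = 213.2796
Denominator: 1 - 0.534 = 0.466
R = 213.2796 / 0.466 = 457.68

457.68 m^2


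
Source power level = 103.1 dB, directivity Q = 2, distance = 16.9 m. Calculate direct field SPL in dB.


Given values:
  Lw = 103.1 dB, Q = 2, r = 16.9 m
Formula: SPL = Lw + 10 * log10(Q / (4 * pi * r^2))
Compute 4 * pi * r^2 = 4 * pi * 16.9^2 = 3589.0811
Compute Q / denom = 2 / 3589.0811 = 0.00055725
Compute 10 * log10(0.00055725) = -32.5395
SPL = 103.1 + (-32.5395) = 70.56

70.56 dB


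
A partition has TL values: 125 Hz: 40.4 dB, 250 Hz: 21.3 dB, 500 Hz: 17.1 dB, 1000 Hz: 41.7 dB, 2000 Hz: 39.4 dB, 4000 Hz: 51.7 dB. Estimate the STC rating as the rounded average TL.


Given TL values at each frequency:
  125 Hz: 40.4 dB
  250 Hz: 21.3 dB
  500 Hz: 17.1 dB
  1000 Hz: 41.7 dB
  2000 Hz: 39.4 dB
  4000 Hz: 51.7 dB
Formula: STC ~ round(average of TL values)
Sum = 40.4 + 21.3 + 17.1 + 41.7 + 39.4 + 51.7 = 211.6
Average = 211.6 / 6 = 35.27
Rounded: 35

35


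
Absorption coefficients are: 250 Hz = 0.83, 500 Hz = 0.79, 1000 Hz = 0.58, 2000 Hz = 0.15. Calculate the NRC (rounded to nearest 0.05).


Given values:
  a_250 = 0.83, a_500 = 0.79
  a_1000 = 0.58, a_2000 = 0.15
Formula: NRC = (a250 + a500 + a1000 + a2000) / 4
Sum = 0.83 + 0.79 + 0.58 + 0.15 = 2.35
NRC = 2.35 / 4 = 0.5875
Rounded to nearest 0.05: 0.6

0.6


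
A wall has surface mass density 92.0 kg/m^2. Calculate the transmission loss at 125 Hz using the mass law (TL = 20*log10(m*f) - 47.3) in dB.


Given values:
  m = 92.0 kg/m^2, f = 125 Hz
Formula: TL = 20 * log10(m * f) - 47.3
Compute m * f = 92.0 * 125 = 11500.0
Compute log10(11500.0) = 4.060698
Compute 20 * 4.060698 = 81.214
TL = 81.214 - 47.3 = 33.91

33.91 dB


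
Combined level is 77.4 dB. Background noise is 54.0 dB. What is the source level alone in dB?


Given values:
  L_total = 77.4 dB, L_bg = 54.0 dB
Formula: L_source = 10 * log10(10^(L_total/10) - 10^(L_bg/10))
Convert to linear:
  10^(77.4/10) = 54954087.3858
  10^(54.0/10) = 251188.6432
Difference: 54954087.3858 - 251188.6432 = 54702898.7426
L_source = 10 * log10(54702898.7426) = 77.38

77.38 dB


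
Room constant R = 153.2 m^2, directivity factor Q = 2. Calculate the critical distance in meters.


Given values:
  R = 153.2 m^2, Q = 2
Formula: d_c = 0.141 * sqrt(Q * R)
Compute Q * R = 2 * 153.2 = 306.4
Compute sqrt(306.4) = 17.5043
d_c = 0.141 * 17.5043 = 2.468

2.468 m


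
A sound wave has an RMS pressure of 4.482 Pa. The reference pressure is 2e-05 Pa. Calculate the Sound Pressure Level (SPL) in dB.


Given values:
  p = 4.482 Pa
  p_ref = 2e-05 Pa
Formula: SPL = 20 * log10(p / p_ref)
Compute ratio: p / p_ref = 4.482 / 2e-05 = 224100
Compute log10: log10(224100) = 5.350442
Multiply: SPL = 20 * 5.350442 = 107.01

107.01 dB


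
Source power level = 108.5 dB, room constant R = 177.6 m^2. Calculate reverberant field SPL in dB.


Given values:
  Lw = 108.5 dB, R = 177.6 m^2
Formula: SPL = Lw + 10 * log10(4 / R)
Compute 4 / R = 4 / 177.6 = 0.022523
Compute 10 * log10(0.022523) = -16.4737
SPL = 108.5 + (-16.4737) = 92.03

92.03 dB


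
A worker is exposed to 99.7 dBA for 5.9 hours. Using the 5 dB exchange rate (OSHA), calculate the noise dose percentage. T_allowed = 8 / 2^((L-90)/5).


Given values:
  L = 99.7 dBA, T = 5.9 hours
Formula: T_allowed = 8 / 2^((L - 90) / 5)
Compute exponent: (99.7 - 90) / 5 = 1.94
Compute 2^(1.94) = 3.837056
T_allowed = 8 / 3.837056 = 2.084932 hours
Dose = (T / T_allowed) * 100
Dose = (5.9 / 2.084932) * 100 = 282.98

282.98 %


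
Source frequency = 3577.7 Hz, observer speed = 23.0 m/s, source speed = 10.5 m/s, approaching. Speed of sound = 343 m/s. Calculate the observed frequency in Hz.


Given values:
  f_s = 3577.7 Hz, v_o = 23.0 m/s, v_s = 10.5 m/s
  Direction: approaching
Formula: f_o = f_s * (c + v_o) / (c - v_s)
Numerator: c + v_o = 343 + 23.0 = 366.0
Denominator: c - v_s = 343 - 10.5 = 332.5
f_o = 3577.7 * 366.0 / 332.5 = 3938.16

3938.16 Hz


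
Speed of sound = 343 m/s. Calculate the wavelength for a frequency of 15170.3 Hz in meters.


Given values:
  c = 343 m/s, f = 15170.3 Hz
Formula: lambda = c / f
lambda = 343 / 15170.3
lambda = 0.0226

0.0226 m


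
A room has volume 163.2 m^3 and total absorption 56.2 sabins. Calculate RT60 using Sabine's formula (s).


Given values:
  V = 163.2 m^3
  A = 56.2 sabins
Formula: RT60 = 0.161 * V / A
Numerator: 0.161 * 163.2 = 26.2752
RT60 = 26.2752 / 56.2 = 0.468

0.468 s


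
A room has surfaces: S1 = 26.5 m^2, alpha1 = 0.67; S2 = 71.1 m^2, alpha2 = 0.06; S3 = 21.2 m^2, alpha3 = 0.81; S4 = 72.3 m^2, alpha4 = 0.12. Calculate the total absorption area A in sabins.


Given surfaces:
  Surface 1: 26.5 * 0.67 = 17.755
  Surface 2: 71.1 * 0.06 = 4.266
  Surface 3: 21.2 * 0.81 = 17.172
  Surface 4: 72.3 * 0.12 = 8.676
Formula: A = sum(Si * alpha_i)
A = 17.755 + 4.266 + 17.172 + 8.676
A = 47.87

47.87 sabins


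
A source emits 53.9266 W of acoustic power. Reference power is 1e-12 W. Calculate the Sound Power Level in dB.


Given values:
  W = 53.9266 W
  W_ref = 1e-12 W
Formula: SWL = 10 * log10(W / W_ref)
Compute ratio: W / W_ref = 53926600000000
Compute log10: log10(53926600000000) = 13.731803
Multiply: SWL = 10 * 13.731803 = 137.32

137.32 dB


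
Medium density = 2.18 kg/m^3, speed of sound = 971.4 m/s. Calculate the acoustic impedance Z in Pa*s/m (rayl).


Given values:
  rho = 2.18 kg/m^3
  c = 971.4 m/s
Formula: Z = rho * c
Z = 2.18 * 971.4
Z = 2117.65

2117.65 rayl


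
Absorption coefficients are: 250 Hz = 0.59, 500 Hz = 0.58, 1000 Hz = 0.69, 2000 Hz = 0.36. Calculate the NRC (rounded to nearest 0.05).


Given values:
  a_250 = 0.59, a_500 = 0.58
  a_1000 = 0.69, a_2000 = 0.36
Formula: NRC = (a250 + a500 + a1000 + a2000) / 4
Sum = 0.59 + 0.58 + 0.69 + 0.36 = 2.22
NRC = 2.22 / 4 = 0.555
Rounded to nearest 0.05: 0.55

0.55


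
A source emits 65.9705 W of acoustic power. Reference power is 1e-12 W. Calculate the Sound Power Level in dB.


Given values:
  W = 65.9705 W
  W_ref = 1e-12 W
Formula: SWL = 10 * log10(W / W_ref)
Compute ratio: W / W_ref = 65970500000000
Compute log10: log10(65970500000000) = 13.81935
Multiply: SWL = 10 * 13.81935 = 138.19

138.19 dB


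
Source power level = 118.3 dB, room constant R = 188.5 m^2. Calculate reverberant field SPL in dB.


Given values:
  Lw = 118.3 dB, R = 188.5 m^2
Formula: SPL = Lw + 10 * log10(4 / R)
Compute 4 / R = 4 / 188.5 = 0.02122
Compute 10 * log10(0.02122) = -16.7325
SPL = 118.3 + (-16.7325) = 101.57

101.57 dB


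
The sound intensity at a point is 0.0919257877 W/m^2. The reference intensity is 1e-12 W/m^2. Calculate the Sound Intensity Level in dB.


Given values:
  I = 0.0919257877 W/m^2
  I_ref = 1e-12 W/m^2
Formula: SIL = 10 * log10(I / I_ref)
Compute ratio: I / I_ref = 91925787700
Compute log10: log10(91925787700) = 10.963437
Multiply: SIL = 10 * 10.963437 = 109.63

109.63 dB


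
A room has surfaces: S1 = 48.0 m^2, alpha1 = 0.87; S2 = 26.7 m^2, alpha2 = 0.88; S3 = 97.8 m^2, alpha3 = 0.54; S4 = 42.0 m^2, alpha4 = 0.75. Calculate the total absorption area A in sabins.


Given surfaces:
  Surface 1: 48.0 * 0.87 = 41.76
  Surface 2: 26.7 * 0.88 = 23.496
  Surface 3: 97.8 * 0.54 = 52.812
  Surface 4: 42.0 * 0.75 = 31.5
Formula: A = sum(Si * alpha_i)
A = 41.76 + 23.496 + 52.812 + 31.5
A = 149.57

149.57 sabins


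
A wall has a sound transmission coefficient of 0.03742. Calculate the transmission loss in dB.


Given values:
  tau = 0.03742
Formula: TL = 10 * log10(1 / tau)
Compute 1 / tau = 1 / 0.03742 = 26.7237
Compute log10(26.7237) = 1.426897
TL = 10 * 1.426897 = 14.27

14.27 dB


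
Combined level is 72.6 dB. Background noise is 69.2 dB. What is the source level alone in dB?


Given values:
  L_total = 72.6 dB, L_bg = 69.2 dB
Formula: L_source = 10 * log10(10^(L_total/10) - 10^(L_bg/10))
Convert to linear:
  10^(72.6/10) = 18197008.5861
  10^(69.2/10) = 8317637.711
Difference: 18197008.5861 - 8317637.711 = 9879370.8751
L_source = 10 * log10(9879370.8751) = 69.95

69.95 dB


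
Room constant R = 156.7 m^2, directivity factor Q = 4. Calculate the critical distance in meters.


Given values:
  R = 156.7 m^2, Q = 4
Formula: d_c = 0.141 * sqrt(Q * R)
Compute Q * R = 4 * 156.7 = 626.8
Compute sqrt(626.8) = 25.036
d_c = 0.141 * 25.036 = 3.53

3.53 m


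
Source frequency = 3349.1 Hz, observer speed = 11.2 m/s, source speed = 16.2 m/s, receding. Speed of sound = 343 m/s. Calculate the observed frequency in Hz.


Given values:
  f_s = 3349.1 Hz, v_o = 11.2 m/s, v_s = 16.2 m/s
  Direction: receding
Formula: f_o = f_s * (c - v_o) / (c + v_s)
Numerator: c - v_o = 343 - 11.2 = 331.8
Denominator: c + v_s = 343 + 16.2 = 359.2
f_o = 3349.1 * 331.8 / 359.2 = 3093.63

3093.63 Hz


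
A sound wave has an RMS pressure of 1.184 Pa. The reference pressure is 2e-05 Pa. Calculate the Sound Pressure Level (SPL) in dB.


Given values:
  p = 1.184 Pa
  p_ref = 2e-05 Pa
Formula: SPL = 20 * log10(p / p_ref)
Compute ratio: p / p_ref = 1.184 / 2e-05 = 59200
Compute log10: log10(59200) = 4.772322
Multiply: SPL = 20 * 4.772322 = 95.45

95.45 dB


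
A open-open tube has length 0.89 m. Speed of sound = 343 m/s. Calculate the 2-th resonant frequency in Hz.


Given values:
  Tube type: open-open, L = 0.89 m, c = 343 m/s, n = 2
Formula: f_n = n * c / (2 * L)
Compute 2 * L = 2 * 0.89 = 1.78
f = 2 * 343 / 1.78
f = 385.39

385.39 Hz


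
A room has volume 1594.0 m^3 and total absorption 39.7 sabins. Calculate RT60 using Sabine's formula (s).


Given values:
  V = 1594.0 m^3
  A = 39.7 sabins
Formula: RT60 = 0.161 * V / A
Numerator: 0.161 * 1594.0 = 256.634
RT60 = 256.634 / 39.7 = 6.464

6.464 s


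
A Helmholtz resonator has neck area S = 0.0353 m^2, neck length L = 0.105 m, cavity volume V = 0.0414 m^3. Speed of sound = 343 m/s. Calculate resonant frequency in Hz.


Given values:
  S = 0.0353 m^2, L = 0.105 m, V = 0.0414 m^3, c = 343 m/s
Formula: f = (c / (2*pi)) * sqrt(S / (V * L))
Compute V * L = 0.0414 * 0.105 = 0.004347
Compute S / (V * L) = 0.0353 / 0.004347 = 8.1205
Compute sqrt(8.1205) = 2.849649
Compute c / (2*pi) = 343 / 6.283185 = 54.590148
f = 54.590148 * 2.849649 = 155.56

155.56 Hz


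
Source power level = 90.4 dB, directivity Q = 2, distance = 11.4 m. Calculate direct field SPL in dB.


Given values:
  Lw = 90.4 dB, Q = 2, r = 11.4 m
Formula: SPL = Lw + 10 * log10(Q / (4 * pi * r^2))
Compute 4 * pi * r^2 = 4 * pi * 11.4^2 = 1633.1255
Compute Q / denom = 2 / 1633.1255 = 0.00122465
Compute 10 * log10(0.00122465) = -29.1199
SPL = 90.4 + (-29.1199) = 61.28

61.28 dB


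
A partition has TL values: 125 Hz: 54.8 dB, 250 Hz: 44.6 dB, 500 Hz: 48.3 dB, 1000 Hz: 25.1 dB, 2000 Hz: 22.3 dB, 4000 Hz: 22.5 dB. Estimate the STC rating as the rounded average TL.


Given TL values at each frequency:
  125 Hz: 54.8 dB
  250 Hz: 44.6 dB
  500 Hz: 48.3 dB
  1000 Hz: 25.1 dB
  2000 Hz: 22.3 dB
  4000 Hz: 22.5 dB
Formula: STC ~ round(average of TL values)
Sum = 54.8 + 44.6 + 48.3 + 25.1 + 22.3 + 22.5 = 217.6
Average = 217.6 / 6 = 36.27
Rounded: 36

36


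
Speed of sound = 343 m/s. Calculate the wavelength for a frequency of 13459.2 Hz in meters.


Given values:
  c = 343 m/s, f = 13459.2 Hz
Formula: lambda = c / f
lambda = 343 / 13459.2
lambda = 0.0255

0.0255 m


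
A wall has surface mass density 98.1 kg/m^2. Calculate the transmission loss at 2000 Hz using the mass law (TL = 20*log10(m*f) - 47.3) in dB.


Given values:
  m = 98.1 kg/m^2, f = 2000 Hz
Formula: TL = 20 * log10(m * f) - 47.3
Compute m * f = 98.1 * 2000 = 196200.0
Compute log10(196200.0) = 5.292699
Compute 20 * 5.292699 = 105.854
TL = 105.854 - 47.3 = 58.55

58.55 dB


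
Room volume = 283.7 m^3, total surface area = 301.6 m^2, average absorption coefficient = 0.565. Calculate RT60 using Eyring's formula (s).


Given values:
  V = 283.7 m^3, S = 301.6 m^2, alpha = 0.565
Formula: RT60 = 0.161 * V / (-S * ln(1 - alpha))
Compute ln(1 - 0.565) = ln(0.435) = -0.832409
Denominator: -301.6 * -0.832409 = 251.0546
Numerator: 0.161 * 283.7 = 45.6757
RT60 = 45.6757 / 251.0546 = 0.182

0.182 s


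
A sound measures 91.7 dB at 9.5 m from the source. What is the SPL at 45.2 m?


Given values:
  SPL1 = 91.7 dB, r1 = 9.5 m, r2 = 45.2 m
Formula: SPL2 = SPL1 - 20 * log10(r2 / r1)
Compute ratio: r2 / r1 = 45.2 / 9.5 = 4.7579
Compute log10: log10(4.7579) = 0.677415
Compute drop: 20 * 0.677415 = 13.5483
SPL2 = 91.7 - 13.5483 = 78.15

78.15 dB


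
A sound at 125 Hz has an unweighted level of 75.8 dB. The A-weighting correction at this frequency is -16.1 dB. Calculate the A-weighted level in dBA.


Given values:
  SPL = 75.8 dB
  A-weighting at 125 Hz = -16.1 dB
Formula: L_A = SPL + A_weight
L_A = 75.8 + (-16.1)
L_A = 59.7

59.7 dBA


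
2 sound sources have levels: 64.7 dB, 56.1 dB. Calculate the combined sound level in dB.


Formula: L_total = 10 * log10( sum(10^(Li/10)) )
  Source 1: 10^(64.7/10) = 2951209.2267
  Source 2: 10^(56.1/10) = 407380.2778
Sum of linear values = 3358589.5045
L_total = 10 * log10(3358589.5045) = 65.26

65.26 dB


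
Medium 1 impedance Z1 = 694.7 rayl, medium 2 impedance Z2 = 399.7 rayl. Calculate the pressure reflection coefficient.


Given values:
  Z1 = 694.7 rayl, Z2 = 399.7 rayl
Formula: R = (Z2 - Z1) / (Z2 + Z1)
Numerator: Z2 - Z1 = 399.7 - 694.7 = -295.0
Denominator: Z2 + Z1 = 399.7 + 694.7 = 1094.4
R = -295.0 / 1094.4 = -0.2696

-0.2696


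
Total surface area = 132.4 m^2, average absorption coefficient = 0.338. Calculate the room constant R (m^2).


Given values:
  S = 132.4 m^2, alpha = 0.338
Formula: R = S * alpha / (1 - alpha)
Numerator: 132.4 * 0.338 = 44.7512
Denominator: 1 - 0.338 = 0.662
R = 44.7512 / 0.662 = 67.6

67.6 m^2


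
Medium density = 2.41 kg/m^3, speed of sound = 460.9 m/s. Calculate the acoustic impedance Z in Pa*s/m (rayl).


Given values:
  rho = 2.41 kg/m^3
  c = 460.9 m/s
Formula: Z = rho * c
Z = 2.41 * 460.9
Z = 1110.77

1110.77 rayl


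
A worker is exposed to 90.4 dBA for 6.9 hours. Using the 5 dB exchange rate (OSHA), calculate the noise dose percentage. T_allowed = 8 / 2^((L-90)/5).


Given values:
  L = 90.4 dBA, T = 6.9 hours
Formula: T_allowed = 8 / 2^((L - 90) / 5)
Compute exponent: (90.4 - 90) / 5 = 0.08
Compute 2^(0.08) = 1.057018
T_allowed = 8 / 1.057018 = 7.568461 hours
Dose = (T / T_allowed) * 100
Dose = (6.9 / 7.568461) * 100 = 91.17

91.17 %


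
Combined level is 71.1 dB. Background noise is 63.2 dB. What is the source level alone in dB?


Given values:
  L_total = 71.1 dB, L_bg = 63.2 dB
Formula: L_source = 10 * log10(10^(L_total/10) - 10^(L_bg/10))
Convert to linear:
  10^(71.1/10) = 12882495.5169
  10^(63.2/10) = 2089296.1309
Difference: 12882495.5169 - 2089296.1309 = 10793199.386
L_source = 10 * log10(10793199.386) = 70.33

70.33 dB


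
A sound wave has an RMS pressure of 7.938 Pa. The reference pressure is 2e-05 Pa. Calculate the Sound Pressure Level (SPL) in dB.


Given values:
  p = 7.938 Pa
  p_ref = 2e-05 Pa
Formula: SPL = 20 * log10(p / p_ref)
Compute ratio: p / p_ref = 7.938 / 2e-05 = 396900
Compute log10: log10(396900) = 5.598681
Multiply: SPL = 20 * 5.598681 = 111.97

111.97 dB


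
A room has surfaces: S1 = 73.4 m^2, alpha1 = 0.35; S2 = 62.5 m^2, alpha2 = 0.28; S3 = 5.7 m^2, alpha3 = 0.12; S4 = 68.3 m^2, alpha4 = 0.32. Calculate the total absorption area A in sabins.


Given surfaces:
  Surface 1: 73.4 * 0.35 = 25.69
  Surface 2: 62.5 * 0.28 = 17.5
  Surface 3: 5.7 * 0.12 = 0.684
  Surface 4: 68.3 * 0.32 = 21.856
Formula: A = sum(Si * alpha_i)
A = 25.69 + 17.5 + 0.684 + 21.856
A = 65.73

65.73 sabins


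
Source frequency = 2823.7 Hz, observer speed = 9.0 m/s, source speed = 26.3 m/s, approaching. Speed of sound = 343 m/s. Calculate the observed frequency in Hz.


Given values:
  f_s = 2823.7 Hz, v_o = 9.0 m/s, v_s = 26.3 m/s
  Direction: approaching
Formula: f_o = f_s * (c + v_o) / (c - v_s)
Numerator: c + v_o = 343 + 9.0 = 352.0
Denominator: c - v_s = 343 - 26.3 = 316.7
f_o = 2823.7 * 352.0 / 316.7 = 3138.44

3138.44 Hz


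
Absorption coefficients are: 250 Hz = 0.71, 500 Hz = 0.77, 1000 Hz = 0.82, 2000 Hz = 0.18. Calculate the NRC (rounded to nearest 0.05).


Given values:
  a_250 = 0.71, a_500 = 0.77
  a_1000 = 0.82, a_2000 = 0.18
Formula: NRC = (a250 + a500 + a1000 + a2000) / 4
Sum = 0.71 + 0.77 + 0.82 + 0.18 = 2.48
NRC = 2.48 / 4 = 0.62
Rounded to nearest 0.05: 0.6

0.6


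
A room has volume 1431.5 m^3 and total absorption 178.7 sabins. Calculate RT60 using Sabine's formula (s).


Given values:
  V = 1431.5 m^3
  A = 178.7 sabins
Formula: RT60 = 0.161 * V / A
Numerator: 0.161 * 1431.5 = 230.4715
RT60 = 230.4715 / 178.7 = 1.29

1.29 s


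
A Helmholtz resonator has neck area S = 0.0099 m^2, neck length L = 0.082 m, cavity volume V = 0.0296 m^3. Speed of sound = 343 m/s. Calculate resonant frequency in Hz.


Given values:
  S = 0.0099 m^2, L = 0.082 m, V = 0.0296 m^3, c = 343 m/s
Formula: f = (c / (2*pi)) * sqrt(S / (V * L))
Compute V * L = 0.0296 * 0.082 = 0.0024272
Compute S / (V * L) = 0.0099 / 0.0024272 = 4.0788
Compute sqrt(4.0788) = 2.019604
Compute c / (2*pi) = 343 / 6.283185 = 54.590148
f = 54.590148 * 2.019604 = 110.25

110.25 Hz


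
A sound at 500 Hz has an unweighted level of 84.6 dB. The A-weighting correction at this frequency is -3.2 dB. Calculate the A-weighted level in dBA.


Given values:
  SPL = 84.6 dB
  A-weighting at 500 Hz = -3.2 dB
Formula: L_A = SPL + A_weight
L_A = 84.6 + (-3.2)
L_A = 81.4

81.4 dBA


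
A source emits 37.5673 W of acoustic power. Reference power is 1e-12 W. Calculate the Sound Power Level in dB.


Given values:
  W = 37.5673 W
  W_ref = 1e-12 W
Formula: SWL = 10 * log10(W / W_ref)
Compute ratio: W / W_ref = 37567300000000
Compute log10: log10(37567300000000) = 13.57481
Multiply: SWL = 10 * 13.57481 = 135.75

135.75 dB


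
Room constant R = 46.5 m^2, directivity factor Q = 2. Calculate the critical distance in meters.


Given values:
  R = 46.5 m^2, Q = 2
Formula: d_c = 0.141 * sqrt(Q * R)
Compute Q * R = 2 * 46.5 = 93.0
Compute sqrt(93.0) = 9.6437
d_c = 0.141 * 9.6437 = 1.36

1.36 m


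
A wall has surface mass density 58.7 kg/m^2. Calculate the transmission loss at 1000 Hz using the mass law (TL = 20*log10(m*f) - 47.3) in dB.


Given values:
  m = 58.7 kg/m^2, f = 1000 Hz
Formula: TL = 20 * log10(m * f) - 47.3
Compute m * f = 58.7 * 1000 = 58700.0
Compute log10(58700.0) = 4.768638
Compute 20 * 4.768638 = 95.3728
TL = 95.3728 - 47.3 = 48.07

48.07 dB
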